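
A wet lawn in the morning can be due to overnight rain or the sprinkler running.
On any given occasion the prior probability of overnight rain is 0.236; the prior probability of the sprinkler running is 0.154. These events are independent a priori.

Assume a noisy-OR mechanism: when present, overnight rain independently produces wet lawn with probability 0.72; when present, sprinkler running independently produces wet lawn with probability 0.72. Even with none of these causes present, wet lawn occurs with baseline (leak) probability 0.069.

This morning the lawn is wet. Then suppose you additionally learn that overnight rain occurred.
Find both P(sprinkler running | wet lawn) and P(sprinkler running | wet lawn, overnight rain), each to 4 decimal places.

P(sprinkler running | wet lawn) ≈ 0.3857; P(sprinkler running | wet lawn, overnight rain) ≈ 0.1858

Under noisy-OR, P(wet lawn | causes) = 1 − (1−0.069)·∏(1−qᵢ) over the active causes.
Numerator (weight on configurations with sprinkler running): 0.086985 + 0.033691 = 0.120676
The normalizing constant is 0.069×0.764×0.846 + 0.73932×0.764×0.154 + 0.73932×0.236×0.846 + 0.92701×0.236×0.154 = 0.312884
P(sprinkler running | wet lawn) = 0.120676/0.312884 ≈ 0.3857

Now condition on the additional information:
P(wet lawn | overnight rain) = 0.73932*0.846 + 0.92701*0.154 = 0.625465 + 0.142760 = 0.768225
Of this, 0.142760 comes from 0.92701*0.154 (the sprinkler running=true cases).
Hence the posterior is 0.142760/0.768225 ≈ 0.1858.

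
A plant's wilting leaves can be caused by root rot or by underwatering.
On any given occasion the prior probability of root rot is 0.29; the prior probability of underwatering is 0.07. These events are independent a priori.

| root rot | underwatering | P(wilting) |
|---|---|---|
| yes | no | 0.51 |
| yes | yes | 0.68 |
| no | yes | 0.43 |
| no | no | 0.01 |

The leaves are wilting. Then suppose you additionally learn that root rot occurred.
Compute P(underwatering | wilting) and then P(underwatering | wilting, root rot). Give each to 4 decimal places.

P(underwatering | wilting) ≈ 0.1962; P(underwatering | wilting, root rot) ≈ 0.0912

P(wilting) = 0.01×0.71×0.93 + 0.43×0.71×0.07 + 0.51×0.29×0.93 + 0.68×0.29×0.07 = 0.006603 + 0.021371 + 0.137547 + 0.013804 = 0.179325
Of this, 0.035175 comes from 0.021371 + 0.013804 (the underwatering=true cases).
Hence the posterior is 0.035175/0.179325 ≈ 0.1962.

Now condition on the additional information:
Weight on underwatering=true, given the evidence: 0.68*0.07 = 0.047600
Denominator P(wilting | root rot): 0.51*0.93 + 0.68*0.07 = 0.521900
Posterior = 0.047600 / 0.521900 ≈ 0.0912
The drop from 0.1962 to 0.0912 is the explaining-away (discounting) effect.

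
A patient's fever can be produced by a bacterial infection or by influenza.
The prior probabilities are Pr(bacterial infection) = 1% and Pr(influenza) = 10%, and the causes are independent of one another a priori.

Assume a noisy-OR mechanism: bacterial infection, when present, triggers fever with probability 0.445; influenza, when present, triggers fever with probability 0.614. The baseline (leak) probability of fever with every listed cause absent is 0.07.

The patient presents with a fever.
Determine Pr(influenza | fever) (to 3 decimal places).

Under noisy-OR, P(fever | causes) = 1 − (1−0.07)·∏(1−qᵢ) over the active causes.
For the numerator, keep only influenza=true terms: 0.063461 + 0.000801 = 0.064262
The normalizing constant is 0.07*0.99*0.9 + 0.64102*0.99*0.1 + 0.48385*0.01*0.9 + 0.800766*0.01*0.1 = 0.130987
P(influenza | fever) = 0.064262/0.130987 ≈ 0.491

Pr(influenza | fever) ≈ 0.491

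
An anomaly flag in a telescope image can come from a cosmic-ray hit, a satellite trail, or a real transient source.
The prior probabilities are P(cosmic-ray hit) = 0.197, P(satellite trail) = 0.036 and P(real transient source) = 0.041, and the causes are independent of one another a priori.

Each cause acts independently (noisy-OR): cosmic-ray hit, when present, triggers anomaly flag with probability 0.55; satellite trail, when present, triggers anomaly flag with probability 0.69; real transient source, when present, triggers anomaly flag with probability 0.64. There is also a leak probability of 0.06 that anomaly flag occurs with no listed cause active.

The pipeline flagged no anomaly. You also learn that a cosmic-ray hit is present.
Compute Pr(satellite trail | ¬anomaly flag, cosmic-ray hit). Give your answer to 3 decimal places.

Pr(satellite trail | ¬anomaly flag, cosmic-ray hit) ≈ 0.011

Under noisy-OR, P(anomaly flag | causes) = 1 − (1−0.06)·∏(1−qᵢ) over the active causes.
For the numerator, keep only satellite trail=true terms: 0.004527 + 0.000070 = 0.004597
Denominator P(¬anomaly flag | cosmic-ray hit): 0.423×0.964×0.959 + 0.15228×0.964×0.041 + 0.13113×0.036×0.959 + 0.047207×0.036×0.041 = 0.401669
P(satellite trail | ¬anomaly flag, cosmic-ray hit) = 0.004597/0.401669 ≈ 0.011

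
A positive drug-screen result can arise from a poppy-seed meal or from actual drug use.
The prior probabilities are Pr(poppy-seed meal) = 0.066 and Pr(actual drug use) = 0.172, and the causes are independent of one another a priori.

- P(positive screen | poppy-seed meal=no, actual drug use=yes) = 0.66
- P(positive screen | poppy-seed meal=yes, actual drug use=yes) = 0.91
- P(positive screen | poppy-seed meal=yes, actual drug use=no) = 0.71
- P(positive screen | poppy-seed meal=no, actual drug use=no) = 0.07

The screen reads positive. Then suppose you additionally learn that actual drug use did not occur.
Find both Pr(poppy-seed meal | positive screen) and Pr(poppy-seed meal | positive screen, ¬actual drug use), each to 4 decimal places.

Pr(poppy-seed meal | positive screen) ≈ 0.2347; Pr(poppy-seed meal | positive screen, ¬actual drug use) ≈ 0.4175

Numerator (weight on configurations with poppy-seed meal): 0.038800 + 0.010330 = 0.049130
Denominator P(positive screen): 0.07·0.934·0.828 + 0.66·0.934·0.172 + 0.71·0.066·0.828 + 0.91·0.066·0.172 = 0.209293
P(poppy-seed meal | positive screen) = 0.049130/0.209293 ≈ 0.2347

Now also conditioning on actual drug use≠true:
Weight on poppy-seed meal=true, given the evidence: 0.71×0.066 = 0.046860
Denominator P(positive screen | ¬actual drug use): 0.07×0.934 + 0.71×0.066 = 0.112240
P(poppy-seed meal | positive screen, ¬actual drug use) = 0.046860/0.112240 ≈ 0.4175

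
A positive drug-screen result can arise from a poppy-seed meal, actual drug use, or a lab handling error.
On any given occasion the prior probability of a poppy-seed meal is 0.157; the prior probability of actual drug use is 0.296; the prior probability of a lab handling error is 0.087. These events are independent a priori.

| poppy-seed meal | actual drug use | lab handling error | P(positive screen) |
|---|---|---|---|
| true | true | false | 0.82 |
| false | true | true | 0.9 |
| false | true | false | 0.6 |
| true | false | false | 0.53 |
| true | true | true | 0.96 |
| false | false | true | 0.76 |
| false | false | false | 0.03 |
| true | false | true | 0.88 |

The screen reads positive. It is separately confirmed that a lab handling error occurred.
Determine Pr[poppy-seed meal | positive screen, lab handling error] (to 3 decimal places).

Pr[poppy-seed meal | positive screen, lab handling error] ≈ 0.174

Sum P(positive screen|·) weighted by the priors over the 4 (poppy-seed meal, actual drug use) configurations:
  P(positive screen | lab handling error) = 0.76×0.843×0.704 + 0.9×0.843×0.296 + 0.88×0.157×0.704 + 0.96×0.157×0.296
        = 0.451039 + 0.224575 + 0.097265 + 0.044613 = 0.817492
The terms with poppy-seed meal present sum to 0.141878, so
  P(poppy-seed meal | positive screen, lab handling error) = 0.141878 / 0.817492 ≈ 0.174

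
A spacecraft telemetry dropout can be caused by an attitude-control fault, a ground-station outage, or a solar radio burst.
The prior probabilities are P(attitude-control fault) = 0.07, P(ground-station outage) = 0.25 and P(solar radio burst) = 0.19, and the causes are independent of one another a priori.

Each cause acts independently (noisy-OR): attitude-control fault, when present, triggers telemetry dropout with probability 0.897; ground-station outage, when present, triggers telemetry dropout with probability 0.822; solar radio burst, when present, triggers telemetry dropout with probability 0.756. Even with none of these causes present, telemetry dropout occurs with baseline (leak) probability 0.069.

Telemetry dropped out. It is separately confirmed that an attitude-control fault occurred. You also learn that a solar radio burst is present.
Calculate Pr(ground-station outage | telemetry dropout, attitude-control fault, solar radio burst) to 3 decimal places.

Under noisy-OR, P(telemetry dropout | causes) = 1 − (1−0.069)·∏(1−qᵢ) over the active causes.
By total probability over both values of ground-station outage:
  P(telemetry dropout | attitude-control fault, solar radio burst) = 0.976602·0.75 + 0.995835·0.25
        = 0.732452 + 0.248959 = 0.981411
Configurations with ground-station outage contribute 0.248959, so
  P(ground-station outage | telemetry dropout, attitude-control fault, solar radio burst) = 0.248959 / 0.981411 ≈ 0.254

Pr(ground-station outage | telemetry dropout, attitude-control fault, solar radio burst) ≈ 0.254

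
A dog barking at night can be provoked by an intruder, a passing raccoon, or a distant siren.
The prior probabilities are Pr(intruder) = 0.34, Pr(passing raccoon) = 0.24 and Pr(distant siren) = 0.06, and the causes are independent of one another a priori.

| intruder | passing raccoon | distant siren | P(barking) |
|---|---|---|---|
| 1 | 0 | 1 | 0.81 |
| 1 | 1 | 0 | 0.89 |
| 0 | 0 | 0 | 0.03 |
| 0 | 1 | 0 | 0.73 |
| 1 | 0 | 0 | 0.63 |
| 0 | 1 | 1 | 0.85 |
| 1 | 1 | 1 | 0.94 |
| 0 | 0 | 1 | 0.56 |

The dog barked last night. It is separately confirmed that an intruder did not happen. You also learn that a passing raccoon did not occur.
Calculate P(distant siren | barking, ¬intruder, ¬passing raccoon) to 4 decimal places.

P(distant siren | barking, ¬intruder, ¬passing raccoon) ≈ 0.5437

Enumerate both values of distant siren and weight by the priors:
  P(barking | ¬intruder, ¬passing raccoon) = 0.03·0.94 + 0.56·0.06
        = 0.028200 + 0.033600 = 0.061800
Keeping only the distant siren-present terms gives 0.033600, so
  P(distant siren | barking, ¬intruder, ¬passing raccoon) = 0.033600 / 0.061800 ≈ 0.5437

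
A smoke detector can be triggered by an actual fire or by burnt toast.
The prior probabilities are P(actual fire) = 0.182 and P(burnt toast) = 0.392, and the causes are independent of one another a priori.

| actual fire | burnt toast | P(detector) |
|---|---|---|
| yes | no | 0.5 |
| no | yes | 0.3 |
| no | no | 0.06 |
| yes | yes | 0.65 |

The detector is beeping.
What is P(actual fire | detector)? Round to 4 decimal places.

P(actual fire | detector) ≈ 0.4466

Enumerate the 4 (actual fire, burnt toast) configurations and weight by the priors:
  P(detector) = 0.06×0.818×0.608 + 0.3×0.818×0.392 + 0.5×0.182×0.608 + 0.65×0.182×0.392
        = 0.029841 + 0.096197 + 0.055328 + 0.046374 = 0.227740
Configurations with actual fire contribute 0.101702, so
  P(actual fire | detector) = 0.101702 / 0.227740 ≈ 0.4466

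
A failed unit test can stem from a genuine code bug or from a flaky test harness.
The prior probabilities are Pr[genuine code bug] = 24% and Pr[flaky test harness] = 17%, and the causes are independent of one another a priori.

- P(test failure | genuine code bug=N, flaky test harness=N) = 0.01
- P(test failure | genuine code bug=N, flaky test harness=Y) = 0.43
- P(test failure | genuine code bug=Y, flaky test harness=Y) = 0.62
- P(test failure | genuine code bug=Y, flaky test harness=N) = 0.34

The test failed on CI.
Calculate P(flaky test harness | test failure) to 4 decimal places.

P(flaky test harness | test failure) ≈ 0.5220

Sum P(test failure|·) weighted by the priors over the 4 (genuine code bug, flaky test harness) configurations:
  P(test failure) = 0.01×0.76×0.83 + 0.43×0.76×0.17 + 0.34×0.24×0.83 + 0.62×0.24×0.17
        = 0.006308 + 0.055556 + 0.067728 + 0.025296 = 0.154888
The terms with flaky test harness present sum to 0.080852, so
  P(flaky test harness | test failure) = 0.080852 / 0.154888 ≈ 0.5220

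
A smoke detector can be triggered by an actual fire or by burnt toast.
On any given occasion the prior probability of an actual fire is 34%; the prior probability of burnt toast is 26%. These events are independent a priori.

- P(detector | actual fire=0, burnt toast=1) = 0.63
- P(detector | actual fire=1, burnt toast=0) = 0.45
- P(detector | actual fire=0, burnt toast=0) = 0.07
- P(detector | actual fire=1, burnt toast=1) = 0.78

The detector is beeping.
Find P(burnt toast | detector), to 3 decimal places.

P(burnt toast | detector) ≈ 0.546

Weight on burnt toast=true, given the evidence: 0.108108 + 0.068952 = 0.177060
The normalizing constant is 0.07*0.66*0.74 + 0.63*0.66*0.26 + 0.45*0.34*0.74 + 0.78*0.34*0.26 = 0.324468
Posterior = 0.177060 / 0.324468 ≈ 0.546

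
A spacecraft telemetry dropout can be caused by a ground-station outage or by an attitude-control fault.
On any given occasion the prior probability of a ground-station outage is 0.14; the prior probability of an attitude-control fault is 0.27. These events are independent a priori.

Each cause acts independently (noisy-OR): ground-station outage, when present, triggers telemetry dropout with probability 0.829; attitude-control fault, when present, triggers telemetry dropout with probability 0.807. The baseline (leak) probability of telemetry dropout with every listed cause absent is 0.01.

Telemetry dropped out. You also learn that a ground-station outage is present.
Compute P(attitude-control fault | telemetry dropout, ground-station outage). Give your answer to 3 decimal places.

P(attitude-control fault | telemetry dropout, ground-station outage) ≈ 0.301

Under noisy-OR, P(telemetry dropout | causes) = 1 − (1−0.01)·∏(1−qᵢ) over the active causes.
Enumerate both values of attitude-control fault and weight by the priors:
  P(telemetry dropout | ground-station outage) = 0.83071×0.73 + 0.967327×0.27
        = 0.606418 + 0.261178 = 0.867596
Configurations with attitude-control fault contribute 0.261178, so
  P(attitude-control fault | telemetry dropout, ground-station outage) = 0.261178 / 0.867596 ≈ 0.301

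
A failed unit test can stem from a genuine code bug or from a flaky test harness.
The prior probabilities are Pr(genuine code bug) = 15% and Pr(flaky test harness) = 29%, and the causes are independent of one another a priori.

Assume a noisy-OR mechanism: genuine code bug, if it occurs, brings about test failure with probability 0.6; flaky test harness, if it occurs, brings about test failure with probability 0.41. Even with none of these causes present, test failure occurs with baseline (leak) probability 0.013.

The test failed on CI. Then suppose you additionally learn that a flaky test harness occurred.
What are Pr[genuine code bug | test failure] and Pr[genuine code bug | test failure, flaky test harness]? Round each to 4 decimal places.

Pr[genuine code bug | test failure] ≈ 0.4689; Pr[genuine code bug | test failure, flaky test harness] ≈ 0.2448

Under noisy-OR, P(test failure | causes) = 1 − (1−0.013)·∏(1−qᵢ) over the active causes.
P(test failure) = 0.013·0.85·0.71 + 0.41767·0.85·0.29 + 0.6052·0.15·0.71 + 0.767068·0.15·0.29 = 0.007845 + 0.102956 + 0.064454 + 0.033367 = 0.208622
The genuine code bug-present share is 0.064454 + 0.033367 = 0.097821.
So P(genuine code bug | test failure) = 0.097821/0.208622 ≈ 0.4689.

With the extra evidence:
Enumerate both values of genuine code bug and weight by the priors:
  P(test failure | flaky test harness) = 0.41767×0.85 + 0.767068×0.15
        = 0.355019 + 0.115060 = 0.470079
The terms with genuine code bug present sum to 0.115060, so
  P(genuine code bug | test failure, flaky test harness) = 0.115060 / 0.470079 ≈ 0.2448
Conditioning on flaky test harness lowers the posterior on genuine code bug: the classic explaining-away effect in a common-effect structure.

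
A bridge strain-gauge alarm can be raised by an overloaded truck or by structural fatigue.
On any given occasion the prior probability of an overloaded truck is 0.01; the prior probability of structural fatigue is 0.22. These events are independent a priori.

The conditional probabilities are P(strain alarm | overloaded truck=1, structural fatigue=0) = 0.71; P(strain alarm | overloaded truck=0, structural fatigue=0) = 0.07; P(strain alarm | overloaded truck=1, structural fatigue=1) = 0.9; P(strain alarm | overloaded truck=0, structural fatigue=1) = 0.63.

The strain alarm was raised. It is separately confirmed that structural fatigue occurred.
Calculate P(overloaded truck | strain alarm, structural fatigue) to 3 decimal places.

Numerator (weight on configurations with overloaded truck): 0.9·0.01 = 0.009000
Denominator P(strain alarm | structural fatigue): 0.63·0.99 + 0.9·0.01 = 0.632700
Posterior = 0.009000 / 0.632700 ≈ 0.014

P(overloaded truck | strain alarm, structural fatigue) ≈ 0.014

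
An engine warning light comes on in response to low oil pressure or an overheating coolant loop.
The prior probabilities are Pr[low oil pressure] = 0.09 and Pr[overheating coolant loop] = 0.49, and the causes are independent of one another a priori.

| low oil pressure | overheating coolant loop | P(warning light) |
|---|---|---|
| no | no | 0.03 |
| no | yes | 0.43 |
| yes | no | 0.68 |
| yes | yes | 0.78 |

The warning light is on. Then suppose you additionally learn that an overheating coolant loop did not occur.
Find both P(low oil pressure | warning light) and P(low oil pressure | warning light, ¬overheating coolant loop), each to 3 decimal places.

P(low oil pressure | warning light) ≈ 0.242; P(low oil pressure | warning light, ¬overheating coolant loop) ≈ 0.692

P(warning light) = 0.03×0.91×0.51 + 0.43×0.91×0.49 + 0.68×0.09×0.51 + 0.78×0.09×0.49 = 0.013923 + 0.191737 + 0.031212 + 0.034398 = 0.271270
Restricting to configurations with low oil pressure present: 0.031212 + 0.034398 = 0.065610.
P(low oil pressure | warning light) = 0.065610 / 0.271270 ≈ 0.242

Now condition on the additional information:
Enumerate both values of low oil pressure and weight by the priors:
  P(warning light | ¬overheating coolant loop) = 0.03×0.91 + 0.68×0.09
        = 0.027300 + 0.061200 = 0.088500
Keeping only the low oil pressure-present terms gives 0.061200, so
  P(low oil pressure | warning light, ¬overheating coolant loop) = 0.061200 / 0.088500 ≈ 0.692
With overheating coolant loop excluded, low oil pressure must carry more of the explanatory weight for the warning light.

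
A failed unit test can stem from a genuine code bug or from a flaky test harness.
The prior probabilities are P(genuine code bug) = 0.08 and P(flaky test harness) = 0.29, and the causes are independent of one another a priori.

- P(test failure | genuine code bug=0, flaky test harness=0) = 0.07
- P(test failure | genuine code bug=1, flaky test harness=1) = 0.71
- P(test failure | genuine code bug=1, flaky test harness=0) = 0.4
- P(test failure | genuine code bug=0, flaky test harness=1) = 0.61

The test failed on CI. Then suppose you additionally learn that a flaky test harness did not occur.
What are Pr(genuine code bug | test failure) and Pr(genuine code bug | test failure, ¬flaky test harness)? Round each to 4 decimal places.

P(test failure) = 0.07×0.92×0.71 + 0.61×0.92×0.29 + 0.4×0.08×0.71 + 0.71×0.08×0.29 = 0.045724 + 0.162748 + 0.022720 + 0.016472 = 0.247664
The genuine code bug-present share is 0.022720 + 0.016472 = 0.039192.
Hence the posterior is 0.039192/0.247664 ≈ 0.1582.

With the extra evidence:
Weight on genuine code bug=true, given the evidence: 0.4·0.08 = 0.032000
Normalizer over all consistent configurations: 0.07·0.92 + 0.4·0.08 = 0.096400
P(genuine code bug | test failure, ¬flaky test harness) = 0.032000/0.096400 ≈ 0.3320
With flaky test harness excluded, genuine code bug must carry more of the explanatory weight for the test failure.

Pr(genuine code bug | test failure) ≈ 0.1582; Pr(genuine code bug | test failure, ¬flaky test harness) ≈ 0.3320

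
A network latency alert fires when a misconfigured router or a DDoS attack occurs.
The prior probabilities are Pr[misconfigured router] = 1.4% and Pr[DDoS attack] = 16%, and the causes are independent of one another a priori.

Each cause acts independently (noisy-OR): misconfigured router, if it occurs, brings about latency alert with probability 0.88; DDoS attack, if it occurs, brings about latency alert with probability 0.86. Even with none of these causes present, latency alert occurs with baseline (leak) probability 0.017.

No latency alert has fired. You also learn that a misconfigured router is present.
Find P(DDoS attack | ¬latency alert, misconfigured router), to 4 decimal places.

P(DDoS attack | ¬latency alert, misconfigured router) ≈ 0.0260

Under noisy-OR, P(latency alert | causes) = 1 − (1−0.017)·∏(1−qᵢ) over the active causes.
Sum P(¬latency alert|·) weighted by the priors over both values of DDoS attack:
  P(¬latency alert | misconfigured router) = 0.11796×0.84 + 0.016514×0.16
        = 0.099086 + 0.002642 = 0.101728
Keeping only the DDoS attack-present terms gives 0.002642, so
  P(DDoS attack | ¬latency alert, misconfigured router) = 0.002642 / 0.101728 ≈ 0.0260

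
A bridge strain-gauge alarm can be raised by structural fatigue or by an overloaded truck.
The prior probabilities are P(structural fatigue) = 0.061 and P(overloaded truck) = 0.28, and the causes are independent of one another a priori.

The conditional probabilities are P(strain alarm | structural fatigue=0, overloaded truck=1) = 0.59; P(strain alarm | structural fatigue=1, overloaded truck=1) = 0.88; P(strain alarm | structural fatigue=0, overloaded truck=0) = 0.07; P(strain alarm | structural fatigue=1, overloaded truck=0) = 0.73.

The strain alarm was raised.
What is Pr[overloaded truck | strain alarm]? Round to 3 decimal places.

Sum P(strain alarm|·) weighted by the priors over the 4 (structural fatigue, overloaded truck) configurations:
  P(strain alarm) = 0.07*0.939*0.72 + 0.59*0.939*0.28 + 0.73*0.061*0.72 + 0.88*0.061*0.28
        = 0.047326 + 0.155123 + 0.032062 + 0.015030 = 0.249541
Keeping only the overloaded truck-present terms gives 0.170153, so
  P(overloaded truck | strain alarm) = 0.170153 / 0.249541 ≈ 0.682

Pr[overloaded truck | strain alarm] ≈ 0.682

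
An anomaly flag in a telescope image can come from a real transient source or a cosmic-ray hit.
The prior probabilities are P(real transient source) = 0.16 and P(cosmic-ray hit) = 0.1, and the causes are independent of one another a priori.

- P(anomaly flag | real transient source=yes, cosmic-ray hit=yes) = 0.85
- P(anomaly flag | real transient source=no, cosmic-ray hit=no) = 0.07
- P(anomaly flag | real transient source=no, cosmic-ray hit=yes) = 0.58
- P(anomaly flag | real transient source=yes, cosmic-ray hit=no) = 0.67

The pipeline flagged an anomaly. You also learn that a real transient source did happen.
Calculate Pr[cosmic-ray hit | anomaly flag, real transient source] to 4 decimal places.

Pr[cosmic-ray hit | anomaly flag, real transient source] ≈ 0.1235

Weight on cosmic-ray hit=true, given the evidence: 0.85*0.1 = 0.085000
Denominator P(anomaly flag | real transient source): 0.67*0.9 + 0.85*0.1 = 0.688000
P(cosmic-ray hit | anomaly flag, real transient source) = 0.085000/0.688000 ≈ 0.1235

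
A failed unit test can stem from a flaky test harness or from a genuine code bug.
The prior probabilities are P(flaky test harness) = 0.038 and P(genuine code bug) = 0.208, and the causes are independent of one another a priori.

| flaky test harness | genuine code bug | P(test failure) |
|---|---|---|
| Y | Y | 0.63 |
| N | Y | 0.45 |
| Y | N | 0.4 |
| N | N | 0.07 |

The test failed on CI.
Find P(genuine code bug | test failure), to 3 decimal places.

Enumerate the 4 (flaky test harness, genuine code bug) configurations and weight by the priors:
  P(test failure) = 0.07·0.962·0.792 + 0.45·0.962·0.208 + 0.4·0.038·0.792 + 0.63·0.038·0.208
        = 0.053333 + 0.090043 + 0.012038 + 0.004980 = 0.160394
Keeping only the genuine code bug-present terms gives 0.095023, so
  P(genuine code bug | test failure) = 0.095023 / 0.160394 ≈ 0.592

P(genuine code bug | test failure) ≈ 0.592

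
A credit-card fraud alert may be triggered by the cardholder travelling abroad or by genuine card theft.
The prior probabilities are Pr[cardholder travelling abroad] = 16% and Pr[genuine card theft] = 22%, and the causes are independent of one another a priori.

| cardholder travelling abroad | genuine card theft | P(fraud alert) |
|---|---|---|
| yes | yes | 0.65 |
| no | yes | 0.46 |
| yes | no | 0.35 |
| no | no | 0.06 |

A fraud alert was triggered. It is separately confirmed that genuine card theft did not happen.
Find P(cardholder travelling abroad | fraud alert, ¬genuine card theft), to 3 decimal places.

P(cardholder travelling abroad | fraud alert, ¬genuine card theft) ≈ 0.526

P(fraud alert | ¬genuine card theft) = 0.06·0.84 + 0.35·0.16 = 0.050400 + 0.056000 = 0.106400
The cardholder travelling abroad-present share is 0.35·0.16 = 0.056000.
P(cardholder travelling abroad | fraud alert, ¬genuine card theft) = 0.056000 / 0.106400 ≈ 0.526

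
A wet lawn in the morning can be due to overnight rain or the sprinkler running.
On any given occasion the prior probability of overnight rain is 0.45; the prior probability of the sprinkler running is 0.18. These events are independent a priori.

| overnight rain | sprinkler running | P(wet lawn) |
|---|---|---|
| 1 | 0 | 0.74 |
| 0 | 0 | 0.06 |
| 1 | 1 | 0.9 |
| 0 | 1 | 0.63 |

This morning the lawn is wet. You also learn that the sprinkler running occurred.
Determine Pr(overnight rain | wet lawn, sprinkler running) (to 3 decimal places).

Pr(overnight rain | wet lawn, sprinkler running) ≈ 0.539

Numerator (weight on configurations with overnight rain): 0.9*0.45 = 0.405000
Normalizer over all consistent configurations: 0.63*0.55 + 0.9*0.45 = 0.751500
P(overnight rain | wet lawn, sprinkler running) = 0.405000/0.751500 ≈ 0.539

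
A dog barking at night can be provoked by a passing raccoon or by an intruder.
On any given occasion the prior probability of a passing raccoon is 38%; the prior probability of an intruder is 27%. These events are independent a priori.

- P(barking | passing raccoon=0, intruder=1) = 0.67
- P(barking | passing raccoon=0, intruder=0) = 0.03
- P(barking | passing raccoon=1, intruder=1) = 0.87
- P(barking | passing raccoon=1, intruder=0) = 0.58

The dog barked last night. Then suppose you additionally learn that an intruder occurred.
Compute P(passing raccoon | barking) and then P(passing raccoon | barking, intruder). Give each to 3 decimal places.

P(passing raccoon | barking) ≈ 0.665; P(passing raccoon | barking, intruder) ≈ 0.443

Weight on passing raccoon=true, given the evidence: 0.160892 + 0.089262 = 0.250154
Normalizer over all consistent configurations: 0.03*0.62*0.73 + 0.67*0.62*0.27 + 0.58*0.38*0.73 + 0.87*0.38*0.27 = 0.375890
Posterior = 0.250154 / 0.375890 ≈ 0.665

With the extra evidence:
P(barking | intruder) = 0.67×0.62 + 0.87×0.38 = 0.415400 + 0.330600 = 0.746000
The passing raccoon-present share is 0.87×0.38 = 0.330600.
So P(passing raccoon | barking, intruder) = 0.330600/0.746000 ≈ 0.443.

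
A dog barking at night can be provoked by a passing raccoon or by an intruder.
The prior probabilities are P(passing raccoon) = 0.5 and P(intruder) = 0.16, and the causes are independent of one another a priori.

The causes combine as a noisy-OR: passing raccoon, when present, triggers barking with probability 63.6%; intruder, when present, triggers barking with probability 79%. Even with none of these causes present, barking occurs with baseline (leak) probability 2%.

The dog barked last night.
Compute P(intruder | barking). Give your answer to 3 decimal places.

Under noisy-OR, P(barking | causes) = 1 − (1−0.02)·∏(1−qᵢ) over the active causes.
For the numerator, keep only intruder=true terms: 0.063536 + 0.074007 = 0.137543
Normalizer over all consistent configurations: 0.02*0.5*0.84 + 0.7942*0.5*0.16 + 0.64328*0.5*0.84 + 0.925089*0.5*0.16 = 0.416121
Posterior = 0.137543 / 0.416121 ≈ 0.331

P(intruder | barking) ≈ 0.331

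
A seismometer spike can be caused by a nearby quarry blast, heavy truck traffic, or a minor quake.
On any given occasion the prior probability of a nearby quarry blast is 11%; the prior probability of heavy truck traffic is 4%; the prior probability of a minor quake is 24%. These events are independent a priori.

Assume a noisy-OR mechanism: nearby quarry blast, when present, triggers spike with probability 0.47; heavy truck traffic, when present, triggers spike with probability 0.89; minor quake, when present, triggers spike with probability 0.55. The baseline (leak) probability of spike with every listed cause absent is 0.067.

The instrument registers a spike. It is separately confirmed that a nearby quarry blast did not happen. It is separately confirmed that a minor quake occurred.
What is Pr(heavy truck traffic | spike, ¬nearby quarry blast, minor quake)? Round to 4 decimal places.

Pr(heavy truck traffic | spike, ¬nearby quarry blast, minor quake) ≈ 0.0641

Under noisy-OR, P(spike | causes) = 1 − (1−0.067)·∏(1−qᵢ) over the active causes.
Sum P(spike|·) weighted by the priors over both values of heavy truck traffic:
  P(spike | ¬nearby quarry blast, minor quake) = 0.58015*0.96 + 0.953816*0.04
        = 0.556944 + 0.038153 = 0.595097
Keeping only the heavy truck traffic-present terms gives 0.038153, so
  P(heavy truck traffic | spike, ¬nearby quarry blast, minor quake) = 0.038153 / 0.595097 ≈ 0.0641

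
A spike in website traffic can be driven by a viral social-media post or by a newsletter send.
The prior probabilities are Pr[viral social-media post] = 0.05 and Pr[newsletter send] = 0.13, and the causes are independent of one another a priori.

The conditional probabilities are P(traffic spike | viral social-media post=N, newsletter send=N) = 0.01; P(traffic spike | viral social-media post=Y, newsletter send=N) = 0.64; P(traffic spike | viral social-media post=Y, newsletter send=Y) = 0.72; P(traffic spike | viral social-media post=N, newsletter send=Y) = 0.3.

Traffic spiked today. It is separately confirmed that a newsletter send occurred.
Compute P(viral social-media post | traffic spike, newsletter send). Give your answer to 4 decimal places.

P(viral social-media post | traffic spike, newsletter send) ≈ 0.1121

By total probability over both values of viral social-media post:
  P(traffic spike | newsletter send) = 0.3×0.95 + 0.72×0.05
        = 0.285000 + 0.036000 = 0.321000
Configurations with viral social-media post contribute 0.036000, so
  P(viral social-media post | traffic spike, newsletter send) = 0.036000 / 0.321000 ≈ 0.1121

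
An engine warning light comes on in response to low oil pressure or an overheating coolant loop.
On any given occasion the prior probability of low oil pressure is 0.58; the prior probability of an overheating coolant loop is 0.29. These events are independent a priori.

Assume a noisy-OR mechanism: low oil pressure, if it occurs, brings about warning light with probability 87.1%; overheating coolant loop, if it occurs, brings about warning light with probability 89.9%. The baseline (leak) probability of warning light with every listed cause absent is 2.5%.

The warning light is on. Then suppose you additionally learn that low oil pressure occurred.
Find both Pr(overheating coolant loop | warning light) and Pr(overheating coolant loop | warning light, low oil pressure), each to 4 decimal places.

Under noisy-OR, P(warning light | causes) = 1 − (1−0.025)·∏(1−qᵢ) over the active causes.
By total probability over the 4 (low oil pressure, overheating coolant loop) configurations:
  P(warning light) = 0.025*0.42*0.71 + 0.901525*0.42*0.29 + 0.874225*0.58*0.71 + 0.987297*0.58*0.29
        = 0.007455 + 0.109806 + 0.360006 + 0.166063 = 0.643330
Configurations with overheating coolant loop contribute 0.275869, so
  P(overheating coolant loop | warning light) = 0.275869 / 0.643330 ≈ 0.4288

Now condition on the additional information:
Numerator (weight on configurations with overheating coolant loop): 0.987297*0.29 = 0.286316
The normalizing constant is 0.874225*0.71 + 0.987297*0.29 = 0.907016
P(overheating coolant loop | warning light, low oil pressure) = 0.286316/0.907016 ≈ 0.3157
This is intercausal reasoning (explaining away): once low oil pressure accounts for the warning light, overheating coolant loop becomes less likely.

Pr(overheating coolant loop | warning light) ≈ 0.4288; Pr(overheating coolant loop | warning light, low oil pressure) ≈ 0.3157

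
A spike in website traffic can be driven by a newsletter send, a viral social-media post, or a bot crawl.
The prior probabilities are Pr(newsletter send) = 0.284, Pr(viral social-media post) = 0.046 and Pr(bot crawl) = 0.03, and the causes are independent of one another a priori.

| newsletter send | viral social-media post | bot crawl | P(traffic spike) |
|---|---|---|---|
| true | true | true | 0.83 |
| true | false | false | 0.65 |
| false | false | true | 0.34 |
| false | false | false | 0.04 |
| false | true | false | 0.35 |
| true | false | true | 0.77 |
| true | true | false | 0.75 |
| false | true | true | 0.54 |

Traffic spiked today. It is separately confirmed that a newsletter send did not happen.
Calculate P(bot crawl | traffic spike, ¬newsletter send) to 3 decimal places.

P(bot crawl | traffic spike, ¬newsletter send) ≈ 0.166

P(traffic spike | ¬newsletter send) = 0.04×0.954×0.97 + 0.34×0.954×0.03 + 0.35×0.046×0.97 + 0.54×0.046×0.03 = 0.037015 + 0.009731 + 0.015617 + 0.000745 = 0.063108
Of this, 0.010476 comes from 0.009731 + 0.000745 (the bot crawl=true cases).
Hence the posterior is 0.010476/0.063108 ≈ 0.166.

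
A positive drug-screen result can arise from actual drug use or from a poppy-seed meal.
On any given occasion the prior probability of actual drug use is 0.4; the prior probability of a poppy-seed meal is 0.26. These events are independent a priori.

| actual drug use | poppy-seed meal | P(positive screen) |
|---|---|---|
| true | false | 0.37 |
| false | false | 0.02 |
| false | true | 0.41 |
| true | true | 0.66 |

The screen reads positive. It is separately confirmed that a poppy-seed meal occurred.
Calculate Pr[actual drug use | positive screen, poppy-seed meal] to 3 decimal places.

Pr[actual drug use | positive screen, poppy-seed meal] ≈ 0.518

P(positive screen | poppy-seed meal) = 0.41×0.6 + 0.66×0.4 = 0.246000 + 0.264000 = 0.510000
The actual drug use-present share is 0.66×0.4 = 0.264000.
So P(actual drug use | positive screen, poppy-seed meal) = 0.264000/0.510000 ≈ 0.518.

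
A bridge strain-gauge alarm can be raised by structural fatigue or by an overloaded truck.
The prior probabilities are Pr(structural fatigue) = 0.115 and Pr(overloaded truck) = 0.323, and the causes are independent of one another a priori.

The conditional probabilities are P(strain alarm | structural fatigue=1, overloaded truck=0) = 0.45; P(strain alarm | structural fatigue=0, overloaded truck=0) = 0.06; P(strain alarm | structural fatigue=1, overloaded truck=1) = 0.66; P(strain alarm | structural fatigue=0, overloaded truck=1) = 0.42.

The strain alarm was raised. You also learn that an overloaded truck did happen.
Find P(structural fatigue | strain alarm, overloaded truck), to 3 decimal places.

Sum P(strain alarm|·) weighted by the priors over both values of structural fatigue:
  P(strain alarm | overloaded truck) = 0.42·0.885 + 0.66·0.115
        = 0.371700 + 0.075900 = 0.447600
Configurations with structural fatigue contribute 0.075900, so
  P(structural fatigue | strain alarm, overloaded truck) = 0.075900 / 0.447600 ≈ 0.170

P(structural fatigue | strain alarm, overloaded truck) ≈ 0.170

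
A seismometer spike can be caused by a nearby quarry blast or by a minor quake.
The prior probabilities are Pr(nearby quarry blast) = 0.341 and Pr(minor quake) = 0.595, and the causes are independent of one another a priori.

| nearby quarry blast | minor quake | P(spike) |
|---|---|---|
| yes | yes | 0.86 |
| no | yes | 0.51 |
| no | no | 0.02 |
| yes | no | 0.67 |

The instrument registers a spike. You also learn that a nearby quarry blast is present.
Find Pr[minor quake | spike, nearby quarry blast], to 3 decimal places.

Pr[minor quake | spike, nearby quarry blast] ≈ 0.653

By total probability over both values of minor quake:
  P(spike | nearby quarry blast) = 0.67*0.405 + 0.86*0.595
        = 0.271350 + 0.511700 = 0.783050
The terms with minor quake present sum to 0.511700, so
  P(minor quake | spike, nearby quarry blast) = 0.511700 / 0.783050 ≈ 0.653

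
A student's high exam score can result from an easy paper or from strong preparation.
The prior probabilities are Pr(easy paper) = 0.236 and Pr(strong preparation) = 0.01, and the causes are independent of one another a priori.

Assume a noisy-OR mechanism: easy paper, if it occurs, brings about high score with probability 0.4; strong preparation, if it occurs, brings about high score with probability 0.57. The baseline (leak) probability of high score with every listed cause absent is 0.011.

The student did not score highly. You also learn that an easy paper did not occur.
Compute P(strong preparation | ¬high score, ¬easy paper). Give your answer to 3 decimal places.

Under noisy-OR, P(high score | causes) = 1 − (1−0.011)·∏(1−qᵢ) over the active causes.
Weight on strong preparation=true, given the evidence: 0.42527·0.01 = 0.004253
The normalizing constant is 0.989·0.99 + 0.42527·0.01 = 0.983363
P(strong preparation | ¬high score, ¬easy paper) = 0.004253/0.983363 ≈ 0.004

P(strong preparation | ¬high score, ¬easy paper) ≈ 0.004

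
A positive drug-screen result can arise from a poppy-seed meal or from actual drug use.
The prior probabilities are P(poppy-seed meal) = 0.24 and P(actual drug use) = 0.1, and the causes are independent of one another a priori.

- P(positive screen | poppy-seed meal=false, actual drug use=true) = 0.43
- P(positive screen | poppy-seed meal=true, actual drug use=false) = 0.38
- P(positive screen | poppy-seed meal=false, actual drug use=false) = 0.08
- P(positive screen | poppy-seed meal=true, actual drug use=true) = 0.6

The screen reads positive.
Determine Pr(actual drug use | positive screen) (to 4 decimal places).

By total probability over the 4 (poppy-seed meal, actual drug use) configurations:
  P(positive screen) = 0.08*0.76*0.9 + 0.43*0.76*0.1 + 0.38*0.24*0.9 + 0.6*0.24*0.1
        = 0.054720 + 0.032680 + 0.082080 + 0.014400 = 0.183880
Configurations with actual drug use contribute 0.047080, so
  P(actual drug use | positive screen) = 0.047080 / 0.183880 ≈ 0.2560

Pr(actual drug use | positive screen) ≈ 0.2560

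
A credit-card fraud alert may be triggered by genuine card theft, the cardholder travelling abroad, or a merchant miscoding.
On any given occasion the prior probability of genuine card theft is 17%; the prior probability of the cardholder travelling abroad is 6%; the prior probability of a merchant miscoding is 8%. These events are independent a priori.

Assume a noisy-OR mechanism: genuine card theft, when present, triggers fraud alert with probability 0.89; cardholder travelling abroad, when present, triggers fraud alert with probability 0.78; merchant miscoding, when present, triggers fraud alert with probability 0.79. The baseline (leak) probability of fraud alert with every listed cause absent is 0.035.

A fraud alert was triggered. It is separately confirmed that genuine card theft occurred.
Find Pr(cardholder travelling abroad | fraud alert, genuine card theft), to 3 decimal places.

Under noisy-OR, P(fraud alert | causes) = 1 − (1−0.035)·∏(1−qᵢ) over the active causes.
By total probability over the 4 (cardholder travelling abroad, merchant miscoding) configurations:
  P(fraud alert | genuine card theft) = 0.89385×0.94×0.92 + 0.977708×0.94×0.08 + 0.976647×0.06×0.92 + 0.995096×0.06×0.08
        = 0.773001 + 0.073524 + 0.053911 + 0.004776 = 0.905212
Configurations with cardholder travelling abroad contribute 0.058687, so
  P(cardholder travelling abroad | fraud alert, genuine card theft) = 0.058687 / 0.905212 ≈ 0.065

Pr(cardholder travelling abroad | fraud alert, genuine card theft) ≈ 0.065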